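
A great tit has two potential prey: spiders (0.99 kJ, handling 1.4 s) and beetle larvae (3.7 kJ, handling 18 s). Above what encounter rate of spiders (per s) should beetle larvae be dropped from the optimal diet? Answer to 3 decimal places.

0.293 per s

Drop beetle larvae once their profitability E₂/h₂ falls below the rate achievable on spiders alone: E₂/h₂ = λE₁/(1 + λh₁).
Solve for λ: λE₁h₂ = E₂(1 + λh₁) → λ(E₁h₂ − E₂h₁) = E₂ → λ = E₂/(E₁h₂ − E₂h₁).
λ = 3.7/(0.99×18 − 3.7×1.4) = 3.7/12.64 = 0.2927 per s.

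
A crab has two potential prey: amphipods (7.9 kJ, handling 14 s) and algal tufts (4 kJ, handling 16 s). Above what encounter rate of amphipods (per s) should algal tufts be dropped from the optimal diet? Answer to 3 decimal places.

The zero-one rule: include algal tufts iff E₂/h₂ > λE₁/(1+λh₁). Equality gives the switch point.
λE₁h₂ = E₂ + λE₂h₁ ⇒ λ = E₂/(E₁h₂ − E₂h₁) = 4/(126.4 − 56) = 0.05682 per s.

0.057 per s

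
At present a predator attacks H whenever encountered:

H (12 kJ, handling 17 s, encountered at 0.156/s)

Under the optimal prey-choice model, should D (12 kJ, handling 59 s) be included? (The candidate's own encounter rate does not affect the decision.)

No

On H alone, R = ΣλE/(1+Σλh) = 1.872/3.652 = 0.5126 kJ/s.
D: E/h = 12/59 = 0.2034 kJ/s.
0.2034 < 0.5126, so adding D would lower the average — exclude it.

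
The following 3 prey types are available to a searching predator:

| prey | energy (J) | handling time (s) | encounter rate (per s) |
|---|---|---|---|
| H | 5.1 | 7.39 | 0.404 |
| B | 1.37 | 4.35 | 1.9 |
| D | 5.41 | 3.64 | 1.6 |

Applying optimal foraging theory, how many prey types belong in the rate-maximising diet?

1

E/h in descending order: D 1.49, H 0.69, B 0.315 J/s. The optimal diet is the largest prefix of this list for which every included type satisfies E_i/h_i > R on the types above it.
Rate on top 1: 1.268. H: 0.69 < 1.268 → exclude; stop.
Optimal diet: D — 1 of 3 types.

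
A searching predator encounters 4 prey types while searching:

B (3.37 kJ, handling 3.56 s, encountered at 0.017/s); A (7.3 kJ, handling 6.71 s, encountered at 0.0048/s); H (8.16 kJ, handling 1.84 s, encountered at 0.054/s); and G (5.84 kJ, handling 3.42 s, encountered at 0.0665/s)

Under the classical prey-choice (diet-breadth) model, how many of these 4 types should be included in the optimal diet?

4

E/h in descending order: H 4.43, G 1.71, A 1.09, B 0.947 kJ/s. The optimal diet is the largest prefix of this list for which every included type satisfies E_i/h_i > R on the types above it.
Rate on top 1: 0.4008. G: 1.71 > 0.4008 → include.
Rate on top 2: 0.6248. A: 1.09 > 0.6248 → include.
Rate on top 3: 0.6358. B: 0.947 > 0.6358 → include.
Optimal diet: H, G, A, B — 4 of 4 types.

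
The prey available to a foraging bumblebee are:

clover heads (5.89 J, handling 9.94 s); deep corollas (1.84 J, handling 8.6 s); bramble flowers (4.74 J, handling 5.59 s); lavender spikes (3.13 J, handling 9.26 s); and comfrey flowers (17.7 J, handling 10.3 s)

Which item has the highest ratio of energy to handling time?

In descending order of E/h:
comfrey flowers: 17.7/10.3 = 1.72 J/s
bramble flowers: 4.74/5.59 = 0.848 J/s
clover heads: 5.89/9.94 = 0.593 J/s
lavender spikes: 3.13/9.26 = 0.338 J/s
deep corollas: 1.84/8.6 = 0.214 J/s

comfrey flowers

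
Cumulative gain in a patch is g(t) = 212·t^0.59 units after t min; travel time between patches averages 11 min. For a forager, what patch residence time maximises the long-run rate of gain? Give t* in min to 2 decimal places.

15.83 min

By the marginal value theorem, leave when the instantaneous gain rate g'(t) equals the habitat-wide average g(t)/(T + t).
g'(t) = 0.59·212·t^-0.41. Setting 0.59·212·t^-0.41 = 212·t^0.59/(11+t) gives 0.59(11+t) = t, so 0.41·t = 0.59×11.
t* = 0.59×11/0.41 = 15.83 min.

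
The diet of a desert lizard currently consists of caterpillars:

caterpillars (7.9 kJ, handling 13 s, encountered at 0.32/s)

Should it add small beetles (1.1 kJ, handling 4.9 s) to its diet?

Intake rate on the current diet: R = (0.32×7.9) / (1 + 0.32×13) = 2.528/5.16 = 0.4899 kJ/s.
small beetles: E/h = 1.1/4.9 = 0.2245 kJ/s.
0.2245 < 0.4899, so adding small beetles would lower the average — exclude it.

No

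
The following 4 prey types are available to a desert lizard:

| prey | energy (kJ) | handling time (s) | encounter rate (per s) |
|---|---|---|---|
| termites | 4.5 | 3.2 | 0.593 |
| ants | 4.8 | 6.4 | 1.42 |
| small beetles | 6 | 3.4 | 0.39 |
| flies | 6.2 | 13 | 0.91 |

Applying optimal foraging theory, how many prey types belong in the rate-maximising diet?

2

E/h in descending order: small beetles 1.76, termites 1.41, ants 0.75, flies 0.477 kJ/s. The optimal diet is the largest prefix of this list for which every included type satisfies E_i/h_i > R on the types above it.
Rate on top 1: 1.006. termites: 1.41 > 1.006 → include.
Rate on top 2: 1.186. ants: 0.75 < 1.186 → exclude; stop.
Optimal diet: small beetles, termites — 2 of 4 types.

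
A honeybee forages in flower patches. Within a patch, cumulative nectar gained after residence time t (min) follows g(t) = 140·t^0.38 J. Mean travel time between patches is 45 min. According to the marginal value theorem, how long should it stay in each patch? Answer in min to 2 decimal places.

27.58 min

Optimal t* satisfies g'(t*) = g(t*)/(T + t*).
g'(t) = 0.38·140·t^-0.62. Setting 0.38·140·t^-0.62 = 140·t^0.38/(45+t) gives 0.38(45+t) = t, so 0.62·t = 0.38×45.
t* = 0.38×45/0.62 = 27.58 min.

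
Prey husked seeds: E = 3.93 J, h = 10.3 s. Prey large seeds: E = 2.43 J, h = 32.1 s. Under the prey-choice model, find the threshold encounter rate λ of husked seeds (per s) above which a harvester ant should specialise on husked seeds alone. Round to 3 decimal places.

The zero-one rule: include large seeds iff E₂/h₂ > λE₁/(1+λh₁). Equality gives the switch point.
λE₁h₂ = E₂ + λE₂h₁ ⇒ λ = E₂/(E₁h₂ − E₂h₁) = 2.43/(126.2 − 25.03) = 0.02403 per s.

0.024 per s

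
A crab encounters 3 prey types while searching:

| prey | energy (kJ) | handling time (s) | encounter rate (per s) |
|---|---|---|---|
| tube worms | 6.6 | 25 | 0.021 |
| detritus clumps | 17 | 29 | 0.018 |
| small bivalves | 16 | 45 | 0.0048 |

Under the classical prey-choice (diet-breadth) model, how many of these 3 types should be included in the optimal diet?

E/h in descending order: detritus clumps 0.586, small bivalves 0.356, tube worms 0.264 kJ/s. The optimal diet is the largest prefix of this list for which every included type satisfies E_i/h_i > R on the types above it.
Rate on top 1: 0.2011. small bivalves: 0.356 > 0.2011 → include.
Rate on top 2: 0.2203. tube worms: 0.264 > 0.2203 → include.
Optimal diet: detritus clumps, small bivalves, tube worms — 3 of 3 types.

3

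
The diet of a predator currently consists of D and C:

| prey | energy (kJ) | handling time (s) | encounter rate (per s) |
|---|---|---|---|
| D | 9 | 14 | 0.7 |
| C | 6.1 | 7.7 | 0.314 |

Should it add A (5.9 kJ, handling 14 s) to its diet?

Current rate: (0.7×9 + 0.314×6.1)/(1 + 0.7×14 + 0.314×7.7) = 0.6215 kJ/s.
Profitability of A: 5.9/14 = 0.4214 kJ/s.
Since 0.4214 < R, time spent handling A is better spent searching.

No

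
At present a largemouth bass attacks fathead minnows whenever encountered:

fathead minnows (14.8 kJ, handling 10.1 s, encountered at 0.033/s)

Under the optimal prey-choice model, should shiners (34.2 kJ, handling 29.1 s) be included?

Intake rate on the current diet: R = (0.033×14.8) / (1 + 0.033×10.1) = 0.4884/1.333 = 0.3663 kJ/s.
Profitability of shiners: 34.2/29.1 = 1.175 kJ/s.
Since 1.175 > R, including shiners increases the long-run rate.

Yes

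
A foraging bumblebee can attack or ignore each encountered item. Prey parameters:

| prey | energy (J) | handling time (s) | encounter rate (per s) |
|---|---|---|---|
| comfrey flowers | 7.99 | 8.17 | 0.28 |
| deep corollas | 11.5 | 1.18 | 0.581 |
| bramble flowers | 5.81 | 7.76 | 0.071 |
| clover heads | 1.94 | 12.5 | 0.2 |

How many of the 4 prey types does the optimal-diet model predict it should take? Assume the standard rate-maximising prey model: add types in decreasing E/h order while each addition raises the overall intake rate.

Rank by E/h (J/s): deep corollas 9.75, comfrey flowers 0.978, bramble flowers 0.749, clover heads 0.155. Include each in turn until the next type's E/h falls below the running intake rate.
Rate on top 1: 3.964. comfrey flowers: 0.978 < 3.964 → exclude; stop.
Optimal diet: deep corollas — 1 of 4 types.

1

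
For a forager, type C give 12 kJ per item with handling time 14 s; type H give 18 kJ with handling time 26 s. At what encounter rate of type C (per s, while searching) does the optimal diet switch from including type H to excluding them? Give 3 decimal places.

At the threshold, the rate on type C alone equals the profitability of type H: λ·12/(1 + λ·14) = 18/26 = 0.6923.
Rearranging, λ(12 − 0.6923×14) = 0.6923, so λ = 0.6923/2.308 = 0.3 per s.

0.300 per s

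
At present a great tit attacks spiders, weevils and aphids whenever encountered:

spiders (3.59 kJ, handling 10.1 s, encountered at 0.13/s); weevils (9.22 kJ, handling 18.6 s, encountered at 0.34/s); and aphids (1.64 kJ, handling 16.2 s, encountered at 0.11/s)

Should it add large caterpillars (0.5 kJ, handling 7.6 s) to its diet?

On spiders, weevils and aphids alone, R = ΣλE/(1+Σλh) = 3.782/10.42 = 0.363 kJ/s.
Profitability of large caterpillars: 0.5/7.6 = 0.06579 kJ/s.
Since 0.06579 < R, time spent handling large caterpillars is better spent searching.

No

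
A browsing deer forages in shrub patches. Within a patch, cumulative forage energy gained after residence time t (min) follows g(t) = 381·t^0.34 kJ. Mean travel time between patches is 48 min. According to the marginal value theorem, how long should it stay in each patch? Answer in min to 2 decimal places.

24.73 min

By the marginal value theorem, leave when the instantaneous gain rate g'(t) equals the habitat-wide average g(t)/(T + t).
g'(t) = 0.34·381·t^-0.66. Setting 0.34·381·t^-0.66 = 381·t^0.34/(48+t) gives 0.34(48+t) = t, so 0.66·t = 0.34×48.
t* = 0.34×48/0.66 = 24.73 min.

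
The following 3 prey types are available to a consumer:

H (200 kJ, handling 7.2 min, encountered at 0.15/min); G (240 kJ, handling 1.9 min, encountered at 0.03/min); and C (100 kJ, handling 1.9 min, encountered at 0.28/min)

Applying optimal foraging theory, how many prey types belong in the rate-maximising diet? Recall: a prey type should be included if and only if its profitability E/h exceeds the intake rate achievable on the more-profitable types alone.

3

E/h in descending order: G 126, C 52.6, H 27.8 kJ/min. The optimal diet is the largest prefix of this list for which every included type satisfies E_i/h_i > R on the types above it.
Rate on top 1: 6.812. C: 52.6 > 6.812 → include.
Rate on top 2: 22.15. H: 27.8 > 22.15 → include.
Optimal diet: G, C, H — 3 of 3 types.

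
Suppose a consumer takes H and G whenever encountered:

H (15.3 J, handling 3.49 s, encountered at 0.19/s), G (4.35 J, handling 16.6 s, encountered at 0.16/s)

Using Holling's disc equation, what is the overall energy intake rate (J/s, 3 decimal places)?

R = Σλ_iE_i / (1 + Σλ_ih_i)
Numerator: 0.19×15.3 + 0.16×4.35 = 3.603
Denominator: 1 + 0.19×3.49 + 0.16×16.6 = 4.319
R = 3.603/4.319 = 0.8342 J/s

0.834 J/s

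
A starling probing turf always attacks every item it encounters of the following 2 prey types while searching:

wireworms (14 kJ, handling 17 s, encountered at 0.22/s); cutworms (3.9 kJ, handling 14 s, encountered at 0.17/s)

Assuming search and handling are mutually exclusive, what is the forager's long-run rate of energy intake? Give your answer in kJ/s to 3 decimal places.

R = Σλ_iE_i / (1 + Σλ_ih_i)
Numerator: 0.22×14 + 0.17×3.9 = 3.743
Denominator: 1 + 0.22×17 + 0.17×14 = 7.12
R = 3.743/7.12 = 0.5257 kJ/s

0.526 kJ/s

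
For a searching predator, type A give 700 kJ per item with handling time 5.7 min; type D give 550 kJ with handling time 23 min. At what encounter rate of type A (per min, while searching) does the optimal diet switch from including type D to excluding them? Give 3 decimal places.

0.042 per min

Drop type D once their profitability E₂/h₂ falls below the rate achievable on type A alone: E₂/h₂ = λE₁/(1 + λh₁).
Solve for λ: λE₁h₂ = E₂(1 + λh₁) → λ(E₁h₂ − E₂h₁) = E₂ → λ = E₂/(E₁h₂ − E₂h₁).
λ = 550/(700×23 − 550×5.7) = 550/1.296e+04 = 0.04242 per min.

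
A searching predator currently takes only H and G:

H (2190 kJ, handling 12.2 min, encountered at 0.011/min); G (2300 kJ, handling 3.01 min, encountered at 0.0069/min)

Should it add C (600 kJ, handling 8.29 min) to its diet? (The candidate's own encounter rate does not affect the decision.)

Intake rate on the current diet: R = (0.011×2190 + 0.0069×2300) / (1 + 0.011×12.2 + 0.0069×3.01) = 39.96/1.155 = 34.6 kJ/min.
Profitability of C: 600/8.29 = 72.38 kJ/min.
72.38 > 34.6, so adding C raises the average — include it.

Yes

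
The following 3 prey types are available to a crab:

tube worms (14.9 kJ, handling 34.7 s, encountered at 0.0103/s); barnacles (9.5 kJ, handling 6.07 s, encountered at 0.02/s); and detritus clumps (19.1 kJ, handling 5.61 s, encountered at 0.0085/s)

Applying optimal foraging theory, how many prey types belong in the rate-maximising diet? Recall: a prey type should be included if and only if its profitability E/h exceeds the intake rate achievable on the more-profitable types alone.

Rank by E/h (kJ/s): detritus clumps 3.4, barnacles 1.57, tube worms 0.429. Include each in turn until the next type's E/h falls below the running intake rate.
Rate on top 1: 0.155. barnacles: 1.57 > 0.155 → include.
Rate on top 2: 0.3014. tube worms: 0.429 > 0.3014 → include.
Optimal diet: detritus clumps, barnacles, tube worms — 3 of 3 types.

3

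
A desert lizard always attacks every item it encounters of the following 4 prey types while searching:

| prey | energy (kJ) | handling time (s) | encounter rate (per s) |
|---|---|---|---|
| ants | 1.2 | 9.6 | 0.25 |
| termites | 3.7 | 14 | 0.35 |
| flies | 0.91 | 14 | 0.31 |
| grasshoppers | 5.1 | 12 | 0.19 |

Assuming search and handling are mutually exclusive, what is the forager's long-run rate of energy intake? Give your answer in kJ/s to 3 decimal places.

0.191 kJ/s

R = (0.25×1.2 + 0.35×3.7 + 0.31×0.91 + 0.19×5.1) / (1 + 0.25×9.6 + 0.35×14 + 0.31×14 + 0.19×12) = 2.846/14.92 = 0.1908 kJ/s.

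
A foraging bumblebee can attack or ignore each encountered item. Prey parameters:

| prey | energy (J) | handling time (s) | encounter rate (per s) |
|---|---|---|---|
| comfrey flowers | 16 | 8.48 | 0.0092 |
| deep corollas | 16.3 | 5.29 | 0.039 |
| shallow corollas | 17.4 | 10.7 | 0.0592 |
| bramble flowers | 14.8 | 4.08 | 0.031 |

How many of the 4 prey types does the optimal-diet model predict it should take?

Rank by E/h (J/s): bramble flowers 3.63, deep corollas 3.08, comfrey flowers 1.89, shallow corollas 1.63. Include each in turn until the next type's E/h falls below the running intake rate.
Rate on top 1: 0.4073. deep corollas: 3.08 > 0.4073 → include.
Rate on top 2: 0.8212. comfrey flowers: 1.89 > 0.8212 → include.
Rate on top 3: 0.8801. shallow corollas: 1.63 > 0.8801 → include.
Optimal diet: bramble flowers, deep corollas, comfrey flowers, shallow corollas — 4 of 4 types.

4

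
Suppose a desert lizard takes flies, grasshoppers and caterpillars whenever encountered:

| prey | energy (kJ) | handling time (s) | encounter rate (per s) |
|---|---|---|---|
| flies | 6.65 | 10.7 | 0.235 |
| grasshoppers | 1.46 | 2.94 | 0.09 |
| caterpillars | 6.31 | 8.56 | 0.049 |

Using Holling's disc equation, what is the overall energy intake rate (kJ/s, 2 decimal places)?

0.48 kJ/s

R = Σλ_iE_i / (1 + Σλ_ih_i)
Numerator: 0.235×6.65 + 0.09×1.46 + 0.049×6.31 = 2.003
Denominator: 1 + 0.235×10.7 + 0.09×2.94 + 0.049×8.56 = 4.199
R = 2.003/4.199 = 0.4772 kJ/s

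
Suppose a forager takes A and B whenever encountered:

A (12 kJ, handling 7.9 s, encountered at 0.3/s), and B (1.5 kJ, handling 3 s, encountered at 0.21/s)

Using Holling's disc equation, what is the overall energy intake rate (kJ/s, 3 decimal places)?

R = (0.3×12 + 0.21×1.5) / (1 + 0.3×7.9 + 0.21×3) = 3.915/4 = 0.9787 kJ/s.

0.979 kJ/s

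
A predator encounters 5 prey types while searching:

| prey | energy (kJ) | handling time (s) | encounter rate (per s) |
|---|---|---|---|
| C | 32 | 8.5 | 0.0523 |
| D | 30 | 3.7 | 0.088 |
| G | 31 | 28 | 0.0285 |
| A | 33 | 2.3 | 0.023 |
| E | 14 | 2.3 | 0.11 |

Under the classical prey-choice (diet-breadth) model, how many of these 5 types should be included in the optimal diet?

Profitabilities (E/h, kJ/s): A 14.3, D 8.11, E 6.09, C 3.76, G 1.11. Add prey in this order while the next type's profitability exceeds the intake rate on those already taken.
Rate on top 1: 0.7209. D: 8.11 > 0.7209 → include.
Rate on top 2: 2.466. E: 6.09 > 2.466 → include.
Rate on top 3: 3.027. C: 3.76 > 3.027 → include.
Rate on top 4: 3.185. G: 1.11 < 3.185 → exclude; stop.
Optimal diet: A, D, E, C — 4 of 5 types.

4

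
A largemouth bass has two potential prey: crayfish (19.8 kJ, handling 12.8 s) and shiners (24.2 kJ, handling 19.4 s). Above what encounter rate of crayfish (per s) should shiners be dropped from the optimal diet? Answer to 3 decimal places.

0.325 per s

Drop shiners once their profitability E₂/h₂ falls below the rate achievable on crayfish alone: E₂/h₂ = λE₁/(1 + λh₁).
Solve for λ: λE₁h₂ = E₂(1 + λh₁) → λ(E₁h₂ − E₂h₁) = E₂ → λ = E₂/(E₁h₂ − E₂h₁).
λ = 24.2/(19.8×19.4 − 24.2×12.8) = 24.2/74.36 = 0.3254 per s.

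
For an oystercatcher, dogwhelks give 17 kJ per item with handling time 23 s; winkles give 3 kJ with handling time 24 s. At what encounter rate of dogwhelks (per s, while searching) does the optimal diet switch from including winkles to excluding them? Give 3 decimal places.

0.009 per s

Drop winkles once their profitability E₂/h₂ falls below the rate achievable on dogwhelks alone: E₂/h₂ = λE₁/(1 + λh₁).
Solve for λ: λE₁h₂ = E₂(1 + λh₁) → λ(E₁h₂ − E₂h₁) = E₂ → λ = E₂/(E₁h₂ − E₂h₁).
λ = 3/(17×24 − 3×23) = 3/339 = 0.00885 per s.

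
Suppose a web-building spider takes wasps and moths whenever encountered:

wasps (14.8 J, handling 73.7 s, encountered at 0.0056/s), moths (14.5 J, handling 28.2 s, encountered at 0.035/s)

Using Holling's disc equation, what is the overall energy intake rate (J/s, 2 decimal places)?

0.25 J/s

R = (0.0056×14.8 + 0.035×14.5) / (1 + 0.0056×73.7 + 0.035×28.2) = 0.5904/2.4 = 0.246 J/s.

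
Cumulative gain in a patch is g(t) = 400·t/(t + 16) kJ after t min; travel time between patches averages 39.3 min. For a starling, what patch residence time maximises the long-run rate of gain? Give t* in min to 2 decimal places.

25.08 min

Optimal t* satisfies g'(t*) = g(t*)/(T + t*).
g'(t) = 400·16/(t + 16)². Setting 400·16/(t+16)² = 400t/[(t+16)(39.3+t)] gives 16(39.3+t) = t(t+16), so t² = 16×39.3 = 628.8.
t* = √628.8 = 25.08 min.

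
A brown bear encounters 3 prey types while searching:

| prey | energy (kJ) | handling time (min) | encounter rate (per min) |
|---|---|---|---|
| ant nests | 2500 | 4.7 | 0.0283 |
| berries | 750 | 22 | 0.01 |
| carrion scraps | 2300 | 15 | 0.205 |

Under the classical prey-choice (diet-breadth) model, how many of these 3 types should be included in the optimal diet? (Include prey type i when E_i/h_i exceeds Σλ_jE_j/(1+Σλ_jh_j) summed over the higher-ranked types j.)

2

E/h in descending order: ant nests 532, carrion scraps 153, berries 34.1 kJ/min. The optimal diet is the largest prefix of this list for which every included type satisfies E_i/h_i > R on the types above it.
Rate on top 1: 62.44. carrion scraps: 153 > 62.44 → include.
Rate on top 2: 128.9. berries: 34.1 < 128.9 → exclude; stop.
Optimal diet: ant nests, carrion scraps — 2 of 3 types.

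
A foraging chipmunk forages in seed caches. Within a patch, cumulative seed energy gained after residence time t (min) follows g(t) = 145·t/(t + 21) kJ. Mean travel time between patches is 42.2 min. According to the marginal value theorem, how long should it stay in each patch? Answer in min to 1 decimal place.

By the marginal value theorem, leave when the instantaneous gain rate g'(t) equals the habitat-wide average g(t)/(T + t).
g'(t) = 145·21/(t + 21)². Setting 145·21/(t+21)² = 145t/[(t+21)(42.2+t)] gives 21(42.2+t) = t(t+21), so t² = 21×42.2 = 886.2.
t* = √886.2 = 29.77 min.

29.8 min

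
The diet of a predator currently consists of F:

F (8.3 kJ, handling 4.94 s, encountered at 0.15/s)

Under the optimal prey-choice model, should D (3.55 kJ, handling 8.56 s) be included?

Current rate: (0.15×8.3)/(1 + 0.15×4.94) = 0.7151 kJ/s.
D: E/h = 3.55/8.56 = 0.4147 kJ/s.
Since 0.4147 < R, time spent handling D is better spent searching.

No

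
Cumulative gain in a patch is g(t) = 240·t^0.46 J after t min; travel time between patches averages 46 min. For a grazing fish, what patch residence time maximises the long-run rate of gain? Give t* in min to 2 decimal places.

39.19 min

Maximise g(t)/(T+t): set derivative to zero → g'(t)(T+t) = g(t).
g'(t) = 0.46·240·t^-0.54. Setting 0.46·240·t^-0.54 = 240·t^0.46/(46+t) gives 0.46(46+t) = t, so 0.54·t = 0.46×46.
t* = 0.46×46/0.54 = 39.19 min.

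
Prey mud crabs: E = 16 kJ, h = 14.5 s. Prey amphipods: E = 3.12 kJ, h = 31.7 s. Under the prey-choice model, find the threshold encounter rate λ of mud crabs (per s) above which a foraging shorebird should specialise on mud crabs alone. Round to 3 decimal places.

0.007 per s

At the threshold, the rate on mud crabs alone equals the profitability of amphipods: λ·16/(1 + λ·14.5) = 3.12/31.7 = 0.09842.
Rearranging, λ(16 − 0.09842×14.5) = 0.09842, so λ = 0.09842/14.57 = 0.006754 per s.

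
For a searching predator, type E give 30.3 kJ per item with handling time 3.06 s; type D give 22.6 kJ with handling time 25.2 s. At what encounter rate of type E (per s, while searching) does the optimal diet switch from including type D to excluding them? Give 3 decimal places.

0.033 per s

At the threshold, the rate on type E alone equals the profitability of type D: λ·30.3/(1 + λ·3.06) = 22.6/25.2 = 0.8968.
Rearranging, λ(30.3 − 0.8968×3.06) = 0.8968, so λ = 0.8968/27.56 = 0.03255 per s.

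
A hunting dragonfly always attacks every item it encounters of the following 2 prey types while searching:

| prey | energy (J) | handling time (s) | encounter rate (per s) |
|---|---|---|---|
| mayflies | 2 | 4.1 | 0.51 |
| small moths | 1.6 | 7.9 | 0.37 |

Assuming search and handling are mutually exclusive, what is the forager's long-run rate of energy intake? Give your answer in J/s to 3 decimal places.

Energy encountered per unit search time: 0.51×2 + 0.37×1.6 = 1.612 J/s.
Handling time per unit search time: 0.51×4.1 + 0.37×7.9 = 5.014.
Rate = 1.612/(1 + 5.014) = 0.268 J/s.

0.268 J/s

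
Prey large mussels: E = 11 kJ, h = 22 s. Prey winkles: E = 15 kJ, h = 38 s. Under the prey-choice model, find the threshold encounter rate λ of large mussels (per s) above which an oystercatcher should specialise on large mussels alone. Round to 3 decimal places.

0.170 per s

At the threshold, the rate on large mussels alone equals the profitability of winkles: λ·11/(1 + λ·22) = 15/38 = 0.3947.
Rearranging, λ(11 − 0.3947×22) = 0.3947, so λ = 0.3947/2.316 = 0.1705 per s.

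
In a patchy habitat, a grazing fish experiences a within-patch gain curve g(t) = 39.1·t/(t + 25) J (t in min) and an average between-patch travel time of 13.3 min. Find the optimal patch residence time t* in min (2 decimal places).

By the marginal value theorem, leave when the instantaneous gain rate g'(t) equals the habitat-wide average g(t)/(T + t).
g'(t) = 39.1·25/(t + 25)². Setting 39.1·25/(t+25)² = 39.1t/[(t+25)(13.3+t)] gives 25(13.3+t) = t(t+25), so t² = 25×13.3 = 332.5.
t* = √332.5 = 18.23 min.

18.23 min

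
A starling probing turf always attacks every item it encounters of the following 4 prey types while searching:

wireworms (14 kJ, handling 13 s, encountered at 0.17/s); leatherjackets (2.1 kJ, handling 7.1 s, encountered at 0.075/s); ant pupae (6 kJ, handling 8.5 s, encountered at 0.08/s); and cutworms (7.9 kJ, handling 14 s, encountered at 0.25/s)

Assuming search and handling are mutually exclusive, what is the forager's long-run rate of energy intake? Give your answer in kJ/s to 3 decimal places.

Energy encountered per unit search time: 0.17×14 + 0.075×2.1 + 0.08×6 + 0.25×7.9 = 4.993 kJ/s.
Handling time per unit search time: 0.17×13 + 0.075×7.1 + 0.08×8.5 + 0.25×14 = 6.923.
Rate = 4.993/(1 + 6.923) = 0.6302 kJ/s.

0.630 kJ/s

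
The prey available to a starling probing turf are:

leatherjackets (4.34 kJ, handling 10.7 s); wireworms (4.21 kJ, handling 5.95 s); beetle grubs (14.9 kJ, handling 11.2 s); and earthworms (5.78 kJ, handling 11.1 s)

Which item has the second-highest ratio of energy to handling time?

wireworms

Profitability E/h (kJ/s): leatherjackets = 4.34/10.7 = 0.406, wireworms = 4.21/5.95 = 0.708, beetle grubs = 14.9/11.2 = 1.33, earthworms = 5.78/11.1 = 0.521.
Ranked: beetle grubs > wireworms > earthworms > leatherjackets.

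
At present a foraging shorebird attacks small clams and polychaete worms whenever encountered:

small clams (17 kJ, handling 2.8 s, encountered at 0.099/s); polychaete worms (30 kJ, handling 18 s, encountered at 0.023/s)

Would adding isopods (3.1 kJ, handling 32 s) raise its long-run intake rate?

Intake rate on the current diet: R = (0.099×17 + 0.023×30) / (1 + 0.099×2.8 + 0.023×18) = 2.373/1.691 = 1.403 kJ/s.
Profitability of isopods: 3.1/32 = 0.09688 kJ/s.
0.09688 < 1.403, so adding isopods would lower the average — exclude it.

No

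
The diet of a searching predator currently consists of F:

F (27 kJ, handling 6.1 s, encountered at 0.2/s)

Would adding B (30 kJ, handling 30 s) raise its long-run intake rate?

Current rate: (0.2×27)/(1 + 0.2×6.1) = 2.432 kJ/s.
B: E/h = 30/30 = 1 kJ/s.
Since 1 < R, time spent handling B is better spent searching.

No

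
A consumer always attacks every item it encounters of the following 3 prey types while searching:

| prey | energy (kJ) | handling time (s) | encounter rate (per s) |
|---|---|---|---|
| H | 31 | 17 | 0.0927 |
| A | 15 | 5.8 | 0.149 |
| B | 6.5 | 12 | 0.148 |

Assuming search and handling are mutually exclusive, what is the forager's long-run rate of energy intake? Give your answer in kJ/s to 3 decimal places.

1.164 kJ/s

Energy encountered per unit search time: 0.0927×31 + 0.149×15 + 0.148×6.5 = 6.071 kJ/s.
Handling time per unit search time: 0.0927×17 + 0.149×5.8 + 0.148×12 = 4.216.
Rate = 6.071/(1 + 4.216) = 1.164 kJ/s.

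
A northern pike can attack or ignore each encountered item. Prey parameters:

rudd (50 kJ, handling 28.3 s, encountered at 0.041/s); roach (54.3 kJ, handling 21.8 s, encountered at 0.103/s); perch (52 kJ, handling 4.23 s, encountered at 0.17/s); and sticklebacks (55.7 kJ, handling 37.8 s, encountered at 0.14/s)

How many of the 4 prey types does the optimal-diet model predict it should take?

E/h in descending order: perch 12.3, roach 2.49, rudd 1.77, sticklebacks 1.47 kJ/s. The optimal diet is the largest prefix of this list for which every included type satisfies E_i/h_i > R on the types above it.
Rate on top 1: 5.142. roach: 2.49 < 5.142 → exclude; stop.
Optimal diet: perch — 1 of 4 types.

1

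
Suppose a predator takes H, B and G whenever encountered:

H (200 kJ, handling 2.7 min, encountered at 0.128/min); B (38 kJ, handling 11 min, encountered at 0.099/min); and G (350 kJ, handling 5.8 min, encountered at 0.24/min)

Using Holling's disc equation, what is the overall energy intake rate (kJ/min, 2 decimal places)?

Energy encountered per unit search time: 0.128×200 + 0.099×38 + 0.24×350 = 113.4 kJ/min.
Handling time per unit search time: 0.128×2.7 + 0.099×11 + 0.24×5.8 = 2.827.
Rate = 113.4/(1 + 2.827) = 29.62 kJ/min.

29.62 kJ/min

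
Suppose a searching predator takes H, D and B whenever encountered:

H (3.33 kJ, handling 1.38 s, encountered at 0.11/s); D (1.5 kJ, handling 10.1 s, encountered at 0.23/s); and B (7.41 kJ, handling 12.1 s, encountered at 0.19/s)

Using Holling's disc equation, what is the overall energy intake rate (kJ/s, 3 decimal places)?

0.367 kJ/s

R = Σλ_iE_i / (1 + Σλ_ih_i)
Numerator: 0.11×3.33 + 0.23×1.5 + 0.19×7.41 = 2.119
Denominator: 1 + 0.11×1.38 + 0.23×10.1 + 0.19×12.1 = 5.774
R = 2.119/5.774 = 0.367 kJ/s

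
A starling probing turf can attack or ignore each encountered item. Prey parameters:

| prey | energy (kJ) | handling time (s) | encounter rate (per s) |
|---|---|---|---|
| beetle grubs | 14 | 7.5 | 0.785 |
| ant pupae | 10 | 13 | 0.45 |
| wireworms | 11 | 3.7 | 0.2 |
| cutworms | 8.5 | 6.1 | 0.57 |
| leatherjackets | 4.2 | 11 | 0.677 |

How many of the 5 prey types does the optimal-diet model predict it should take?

Rank by E/h (kJ/s): wireworms 2.97, beetle grubs 1.87, cutworms 1.39, ant pupae 0.769, leatherjackets 0.382. Include each in turn until the next type's E/h falls below the running intake rate.
Rate on top 1: 1.264. beetle grubs: 1.87 > 1.264 → include.
Rate on top 2: 1.729. cutworms: 1.39 < 1.729 → exclude; stop.
Optimal diet: wireworms, beetle grubs — 2 of 5 types.

2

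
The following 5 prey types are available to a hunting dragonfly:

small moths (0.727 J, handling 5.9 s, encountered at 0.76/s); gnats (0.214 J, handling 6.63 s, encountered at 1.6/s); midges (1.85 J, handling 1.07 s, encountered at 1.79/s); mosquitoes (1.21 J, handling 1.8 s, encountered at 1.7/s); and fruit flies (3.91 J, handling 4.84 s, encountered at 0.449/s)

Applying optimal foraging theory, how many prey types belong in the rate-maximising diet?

E/h in descending order: midges 1.73, fruit flies 0.808, mosquitoes 0.672, small moths 0.123, gnats 0.0323 J/s. The optimal diet is the largest prefix of this list for which every included type satisfies E_i/h_i > R on the types above it.
Rate on top 1: 1.136. fruit flies: 0.808 < 1.136 → exclude; stop.
Optimal diet: midges — 1 of 5 types.

1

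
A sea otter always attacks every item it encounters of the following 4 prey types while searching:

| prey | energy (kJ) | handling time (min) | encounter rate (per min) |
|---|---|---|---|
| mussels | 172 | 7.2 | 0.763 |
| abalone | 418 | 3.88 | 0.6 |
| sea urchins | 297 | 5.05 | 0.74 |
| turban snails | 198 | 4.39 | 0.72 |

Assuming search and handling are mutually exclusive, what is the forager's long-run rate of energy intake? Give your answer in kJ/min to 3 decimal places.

R = (0.763×172 + 0.6×418 + 0.74×297 + 0.72×198) / (1 + 0.763×7.2 + 0.6×3.88 + 0.74×5.05 + 0.72×4.39) = 744.4/15.72 = 47.35 kJ/min.

47.354 kJ/min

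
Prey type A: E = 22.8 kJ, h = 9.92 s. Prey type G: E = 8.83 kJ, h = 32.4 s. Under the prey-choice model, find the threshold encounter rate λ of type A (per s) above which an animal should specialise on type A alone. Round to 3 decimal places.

Drop type G once their profitability E₂/h₂ falls below the rate achievable on type A alone: E₂/h₂ = λE₁/(1 + λh₁).
Solve for λ: λE₁h₂ = E₂(1 + λh₁) → λ(E₁h₂ − E₂h₁) = E₂ → λ = E₂/(E₁h₂ − E₂h₁).
λ = 8.83/(22.8×32.4 − 8.83×9.92) = 8.83/651.1 = 0.01356 per s.

0.014 per s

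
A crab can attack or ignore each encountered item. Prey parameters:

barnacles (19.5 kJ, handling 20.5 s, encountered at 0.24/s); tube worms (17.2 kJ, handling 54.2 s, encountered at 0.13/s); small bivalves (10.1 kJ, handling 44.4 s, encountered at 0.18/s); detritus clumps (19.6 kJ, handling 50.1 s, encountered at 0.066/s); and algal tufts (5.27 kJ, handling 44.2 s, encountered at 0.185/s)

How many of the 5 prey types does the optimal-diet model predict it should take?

Rank by E/h (kJ/s): barnacles 0.951, detritus clumps 0.391, tube worms 0.317, small bivalves 0.227, algal tufts 0.119. Include each in turn until the next type's E/h falls below the running intake rate.
Rate on top 1: 0.7905. detritus clumps: 0.391 < 0.7905 → exclude; stop.
Optimal diet: barnacles — 1 of 5 types.

1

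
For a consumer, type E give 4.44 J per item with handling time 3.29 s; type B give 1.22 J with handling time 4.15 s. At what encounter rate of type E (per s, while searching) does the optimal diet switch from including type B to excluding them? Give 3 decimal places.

0.085 per s

At the threshold, the rate on type E alone equals the profitability of type B: λ·4.44/(1 + λ·3.29) = 1.22/4.15 = 0.294.
Rearranging, λ(4.44 − 0.294×3.29) = 0.294, so λ = 0.294/3.473 = 0.08465 per s.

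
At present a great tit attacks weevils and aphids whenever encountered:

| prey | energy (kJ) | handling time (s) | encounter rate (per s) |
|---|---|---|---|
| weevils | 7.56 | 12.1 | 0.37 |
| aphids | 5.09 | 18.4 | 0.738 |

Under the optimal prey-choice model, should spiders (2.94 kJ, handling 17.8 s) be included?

No

Intake rate on the current diet: R = (0.37×7.56 + 0.738×5.09) / (1 + 0.37×12.1 + 0.738×18.4) = 6.554/19.06 = 0.3439 kJ/s.
spiders: E/h = 2.94/17.8 = 0.1652 kJ/s.
Since 0.1652 < R, time spent handling spiders is better spent searching.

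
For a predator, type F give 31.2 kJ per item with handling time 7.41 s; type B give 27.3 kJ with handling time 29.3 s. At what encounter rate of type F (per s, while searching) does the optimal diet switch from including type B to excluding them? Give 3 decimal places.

0.038 per s

Drop type B once their profitability E₂/h₂ falls below the rate achievable on type F alone: E₂/h₂ = λE₁/(1 + λh₁).
Solve for λ: λE₁h₂ = E₂(1 + λh₁) → λ(E₁h₂ − E₂h₁) = E₂ → λ = E₂/(E₁h₂ − E₂h₁).
λ = 27.3/(31.2×29.3 − 27.3×7.41) = 27.3/711.9 = 0.03835 per s.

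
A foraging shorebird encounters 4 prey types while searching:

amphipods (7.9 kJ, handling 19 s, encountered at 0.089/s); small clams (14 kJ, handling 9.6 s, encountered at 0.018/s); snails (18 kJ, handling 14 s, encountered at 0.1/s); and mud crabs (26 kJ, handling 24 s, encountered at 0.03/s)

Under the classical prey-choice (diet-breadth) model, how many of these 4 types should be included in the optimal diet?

3

Rank by E/h (kJ/s): small clams 1.46, snails 1.29, mud crabs 1.08, amphipods 0.416. Include each in turn until the next type's E/h falls below the running intake rate.
Rate on top 1: 0.2149. snails: 1.29 > 0.2149 → include.
Rate on top 2: 0.7976. mud crabs: 1.08 > 0.7976 → include.
Rate on top 3: 0.8601. amphipods: 0.416 < 0.8601 → exclude; stop.
Optimal diet: small clams, snails, mud crabs — 3 of 4 types.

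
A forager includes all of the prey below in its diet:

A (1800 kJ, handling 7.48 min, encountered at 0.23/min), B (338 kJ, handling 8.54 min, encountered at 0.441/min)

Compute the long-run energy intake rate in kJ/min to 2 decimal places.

R = Σλ_iE_i / (1 + Σλ_ih_i)
Numerator: 0.23×1800 + 0.441×338 = 563.1
Denominator: 1 + 0.23×7.48 + 0.441×8.54 = 6.487
R = 563.1/6.487 = 86.8 kJ/min

86.80 kJ/min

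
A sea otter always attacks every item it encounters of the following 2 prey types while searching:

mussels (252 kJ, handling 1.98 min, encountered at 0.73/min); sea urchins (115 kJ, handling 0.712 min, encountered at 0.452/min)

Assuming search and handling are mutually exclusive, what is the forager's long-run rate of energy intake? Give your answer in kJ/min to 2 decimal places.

Energy encountered per unit search time: 0.73×252 + 0.452×115 = 235.9 kJ/min.
Handling time per unit search time: 0.73×1.98 + 0.452×0.712 = 1.767.
Rate = 235.9/(1 + 1.767) = 85.26 kJ/min.

85.26 kJ/min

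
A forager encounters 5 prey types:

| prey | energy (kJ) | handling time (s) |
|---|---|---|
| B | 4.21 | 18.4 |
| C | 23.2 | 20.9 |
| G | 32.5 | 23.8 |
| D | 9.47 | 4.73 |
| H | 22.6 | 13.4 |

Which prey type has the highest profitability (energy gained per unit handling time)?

D

In descending order of E/h:
D: 9.47/4.73 = 2 kJ/s
H: 22.6/13.4 = 1.69 kJ/s
G: 32.5/23.8 = 1.37 kJ/s
C: 23.2/20.9 = 1.11 kJ/s
B: 4.21/18.4 = 0.229 kJ/s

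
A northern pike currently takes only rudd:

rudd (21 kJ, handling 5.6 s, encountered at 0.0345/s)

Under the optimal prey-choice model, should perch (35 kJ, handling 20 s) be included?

Intake rate on the current diet: R = (0.0345×21) / (1 + 0.0345×5.6) = 0.7245/1.193 = 0.6072 kJ/s.
Profitability of perch: 35/20 = 1.75 kJ/s.
1.75 > 0.6072, so adding perch raises the average — include it.

Yes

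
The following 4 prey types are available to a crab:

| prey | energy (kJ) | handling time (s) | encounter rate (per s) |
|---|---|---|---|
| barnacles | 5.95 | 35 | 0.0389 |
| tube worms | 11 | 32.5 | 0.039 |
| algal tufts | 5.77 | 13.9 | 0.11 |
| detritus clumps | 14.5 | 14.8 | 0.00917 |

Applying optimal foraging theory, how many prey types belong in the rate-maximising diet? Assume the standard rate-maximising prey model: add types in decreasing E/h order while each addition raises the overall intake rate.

Profitabilities (E/h, kJ/s): detritus clumps 0.98, algal tufts 0.415, tube worms 0.338, barnacles 0.17. Add prey in this order while the next type's profitability exceeds the intake rate on those already taken.
Rate on top 1: 0.1171. algal tufts: 0.415 > 0.1171 → include.
Rate on top 2: 0.2881. tube worms: 0.338 > 0.2881 → include.
Rate on top 3: 0.3043. barnacles: 0.17 < 0.3043 → exclude; stop.
Optimal diet: detritus clumps, algal tufts, tube worms — 3 of 4 types.

3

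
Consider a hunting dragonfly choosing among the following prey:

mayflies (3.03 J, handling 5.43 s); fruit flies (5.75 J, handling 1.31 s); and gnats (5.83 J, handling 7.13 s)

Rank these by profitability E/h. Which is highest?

In descending order of E/h:
fruit flies: 5.75/1.31 = 4.39 J/s
gnats: 5.83/7.13 = 0.818 J/s
mayflies: 3.03/5.43 = 0.558 J/s

fruit flies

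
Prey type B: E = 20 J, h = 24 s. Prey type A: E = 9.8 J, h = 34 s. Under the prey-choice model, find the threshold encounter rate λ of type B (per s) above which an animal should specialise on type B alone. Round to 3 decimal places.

0.022 per s

At the threshold, the rate on type B alone equals the profitability of type A: λ·20/(1 + λ·24) = 9.8/34 = 0.2882.
Rearranging, λ(20 − 0.2882×24) = 0.2882, so λ = 0.2882/13.08 = 0.02203 per s.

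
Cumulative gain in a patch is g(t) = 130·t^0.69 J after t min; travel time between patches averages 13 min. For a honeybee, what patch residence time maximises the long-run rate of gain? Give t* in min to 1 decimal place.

Maximise g(t)/(T+t): set derivative to zero → g'(t)(T+t) = g(t).
g'(t) = 0.69·130·t^-0.31. Setting 0.69·130·t^-0.31 = 130·t^0.69/(13+t) gives 0.69(13+t) = t, so 0.31·t = 0.69×13.
t* = 0.69×13/0.31 = 28.94 min.

28.9 min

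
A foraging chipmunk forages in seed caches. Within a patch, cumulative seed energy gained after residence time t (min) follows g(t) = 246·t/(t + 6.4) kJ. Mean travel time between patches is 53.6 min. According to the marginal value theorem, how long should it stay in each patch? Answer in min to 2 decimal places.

Optimal t* satisfies g'(t*) = g(t*)/(T + t*).
g'(t) = 246·6.4/(t + 6.4)². Setting 246·6.4/(t+6.4)² = 246t/[(t+6.4)(53.6+t)] gives 6.4(53.6+t) = t(t+6.4), so t² = 6.4×53.6 = 343.
t* = √343 = 18.52 min.

18.52 min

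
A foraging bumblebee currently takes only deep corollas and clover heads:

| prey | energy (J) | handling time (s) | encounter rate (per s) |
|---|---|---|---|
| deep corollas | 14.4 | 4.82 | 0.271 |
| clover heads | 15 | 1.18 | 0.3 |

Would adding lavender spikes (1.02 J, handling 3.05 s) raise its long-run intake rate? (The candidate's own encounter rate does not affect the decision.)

No

Intake rate on the current diet: R = (0.271×14.4 + 0.3×15) / (1 + 0.271×4.82 + 0.3×1.18) = 8.402/2.66 = 3.159 J/s.
lavender spikes: E/h = 1.02/3.05 = 0.3344 J/s.
0.3344 < 3.159, so adding lavender spikes would lower the average — exclude it.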